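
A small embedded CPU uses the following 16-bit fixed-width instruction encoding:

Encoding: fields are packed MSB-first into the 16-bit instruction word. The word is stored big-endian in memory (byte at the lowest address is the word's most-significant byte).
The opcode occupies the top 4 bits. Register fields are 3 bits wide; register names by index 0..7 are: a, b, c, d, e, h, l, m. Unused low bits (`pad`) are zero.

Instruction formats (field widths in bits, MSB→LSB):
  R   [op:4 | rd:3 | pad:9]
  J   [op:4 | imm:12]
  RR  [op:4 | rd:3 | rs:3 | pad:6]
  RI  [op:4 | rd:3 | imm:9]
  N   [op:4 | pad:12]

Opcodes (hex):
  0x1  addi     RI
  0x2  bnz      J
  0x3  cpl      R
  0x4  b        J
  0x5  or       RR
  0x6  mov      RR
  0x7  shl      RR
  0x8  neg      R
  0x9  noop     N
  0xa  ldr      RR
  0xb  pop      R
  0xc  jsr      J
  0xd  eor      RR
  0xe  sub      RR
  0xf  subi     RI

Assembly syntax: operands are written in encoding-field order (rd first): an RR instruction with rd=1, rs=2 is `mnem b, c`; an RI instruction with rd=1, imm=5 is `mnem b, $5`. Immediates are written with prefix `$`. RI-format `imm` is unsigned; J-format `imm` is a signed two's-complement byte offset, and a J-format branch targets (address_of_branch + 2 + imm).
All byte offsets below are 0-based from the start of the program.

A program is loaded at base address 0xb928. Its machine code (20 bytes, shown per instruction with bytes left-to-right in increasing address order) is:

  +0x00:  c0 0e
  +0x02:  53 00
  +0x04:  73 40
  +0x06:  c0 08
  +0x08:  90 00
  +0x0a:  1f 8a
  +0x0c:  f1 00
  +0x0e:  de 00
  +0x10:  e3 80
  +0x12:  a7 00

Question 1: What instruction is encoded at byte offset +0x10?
[10] e3 80 → 0xe380
  top 4b → 0xe → sub [RR]
  rd@[11:9]=0x1 ⇒ b
  rs@[8:6]=0x6 ⇒ l

sub b, l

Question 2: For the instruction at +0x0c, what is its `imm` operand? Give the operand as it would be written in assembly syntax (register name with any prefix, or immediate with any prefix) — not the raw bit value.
$256

off 0x0c: read f1 00 as big → 0xf100
  top 4b → 0xf → subi [RI]
  rd@[11:9]=0x0 ⇒ a
  imm@[8:0]=0x100 ⇒ $256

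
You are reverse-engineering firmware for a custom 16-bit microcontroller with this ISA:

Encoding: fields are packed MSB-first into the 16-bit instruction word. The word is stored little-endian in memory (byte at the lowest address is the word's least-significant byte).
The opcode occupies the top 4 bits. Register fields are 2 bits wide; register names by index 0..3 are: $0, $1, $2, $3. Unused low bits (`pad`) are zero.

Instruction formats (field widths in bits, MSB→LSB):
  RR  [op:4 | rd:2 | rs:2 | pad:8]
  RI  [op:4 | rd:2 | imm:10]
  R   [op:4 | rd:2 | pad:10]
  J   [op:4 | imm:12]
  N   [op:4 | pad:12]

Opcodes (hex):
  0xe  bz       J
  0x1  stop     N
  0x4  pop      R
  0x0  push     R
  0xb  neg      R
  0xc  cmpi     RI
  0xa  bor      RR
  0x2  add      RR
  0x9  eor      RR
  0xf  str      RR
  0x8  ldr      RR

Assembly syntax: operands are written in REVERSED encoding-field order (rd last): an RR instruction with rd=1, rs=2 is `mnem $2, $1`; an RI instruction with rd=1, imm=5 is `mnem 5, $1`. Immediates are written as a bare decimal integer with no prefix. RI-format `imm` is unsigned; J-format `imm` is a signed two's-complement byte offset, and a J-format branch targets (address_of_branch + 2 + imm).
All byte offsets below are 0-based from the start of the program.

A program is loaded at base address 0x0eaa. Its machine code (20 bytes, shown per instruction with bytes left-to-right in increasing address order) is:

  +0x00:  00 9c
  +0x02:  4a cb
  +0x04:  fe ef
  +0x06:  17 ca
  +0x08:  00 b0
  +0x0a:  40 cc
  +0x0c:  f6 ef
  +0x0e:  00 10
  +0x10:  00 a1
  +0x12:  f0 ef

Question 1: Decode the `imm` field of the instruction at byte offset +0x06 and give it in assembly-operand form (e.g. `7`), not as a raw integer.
535

[06] 17 ca → 0xca17
  top 4b → 0xc → cmpi [RI]
  rd@[11:10]=0x2 ⇒ $2
  imm@[9:0]=0x217 ⇒ 535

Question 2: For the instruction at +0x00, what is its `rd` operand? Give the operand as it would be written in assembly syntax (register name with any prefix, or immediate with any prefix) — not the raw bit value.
$3

off 0x00: read 00 9c as little → 0x9c00
  op=0x9c00>>12=0x9 ⇒ eor (RR)
  [11:10] rd=3 = $3
  [9:8] rs=0 = $0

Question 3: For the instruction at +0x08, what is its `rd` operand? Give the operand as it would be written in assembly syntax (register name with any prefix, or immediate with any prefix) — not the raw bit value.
$0

@+08  little-endian(00 b0) = 0xb000
  opcode bits[15:12]=0xb: neg/R
  [11:10] rd=0 = $0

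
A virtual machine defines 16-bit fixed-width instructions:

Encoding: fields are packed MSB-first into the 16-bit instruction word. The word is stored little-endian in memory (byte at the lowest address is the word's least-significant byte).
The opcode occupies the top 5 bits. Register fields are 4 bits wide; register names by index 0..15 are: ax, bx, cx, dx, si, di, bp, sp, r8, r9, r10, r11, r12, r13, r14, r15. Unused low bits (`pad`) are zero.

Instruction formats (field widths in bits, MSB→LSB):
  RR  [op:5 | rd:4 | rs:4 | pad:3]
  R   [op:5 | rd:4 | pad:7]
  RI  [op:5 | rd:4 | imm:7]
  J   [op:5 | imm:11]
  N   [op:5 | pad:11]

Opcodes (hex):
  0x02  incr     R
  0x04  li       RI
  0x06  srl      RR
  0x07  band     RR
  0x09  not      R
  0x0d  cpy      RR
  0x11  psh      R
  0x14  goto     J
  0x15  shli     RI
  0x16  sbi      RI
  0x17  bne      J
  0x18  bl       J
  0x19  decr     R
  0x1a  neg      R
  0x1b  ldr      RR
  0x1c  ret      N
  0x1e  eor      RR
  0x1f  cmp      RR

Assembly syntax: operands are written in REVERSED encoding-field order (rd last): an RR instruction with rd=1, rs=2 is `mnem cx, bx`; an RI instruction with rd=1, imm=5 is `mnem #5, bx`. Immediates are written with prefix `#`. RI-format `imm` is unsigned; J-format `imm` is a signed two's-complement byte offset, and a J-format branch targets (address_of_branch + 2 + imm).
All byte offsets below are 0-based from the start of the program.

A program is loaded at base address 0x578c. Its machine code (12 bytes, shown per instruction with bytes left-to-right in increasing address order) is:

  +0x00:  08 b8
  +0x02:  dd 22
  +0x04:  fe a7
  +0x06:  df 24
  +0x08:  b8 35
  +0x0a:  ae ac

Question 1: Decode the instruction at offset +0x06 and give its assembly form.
li #95, r9

off 0x06: read df 24 as little → 0x24df
  top 5b → 0x4 → li [RI]
  rd@[10:7]=0x9 ⇒ r9
  imm@[6:0]=0x5f ⇒ #95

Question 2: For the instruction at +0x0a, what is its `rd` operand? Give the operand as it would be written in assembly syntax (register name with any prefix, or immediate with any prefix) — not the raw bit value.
r9

+0x0a: ae ac ⇒ word 0xacae (little)
  top 5b → 0x15 → shli [RI]
  rd: (w>>7)&0xf=0x9 → r9
  imm: (w>>0)&0x7f=0x2e → #46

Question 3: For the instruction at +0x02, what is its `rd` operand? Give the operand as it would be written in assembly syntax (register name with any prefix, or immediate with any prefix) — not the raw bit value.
[02] dd 22 → 0x22dd
  top 5b → 0x4 → li [RI]
  rd@[10:7]=0x5 ⇒ di
  imm@[6:0]=0x5d ⇒ #93

di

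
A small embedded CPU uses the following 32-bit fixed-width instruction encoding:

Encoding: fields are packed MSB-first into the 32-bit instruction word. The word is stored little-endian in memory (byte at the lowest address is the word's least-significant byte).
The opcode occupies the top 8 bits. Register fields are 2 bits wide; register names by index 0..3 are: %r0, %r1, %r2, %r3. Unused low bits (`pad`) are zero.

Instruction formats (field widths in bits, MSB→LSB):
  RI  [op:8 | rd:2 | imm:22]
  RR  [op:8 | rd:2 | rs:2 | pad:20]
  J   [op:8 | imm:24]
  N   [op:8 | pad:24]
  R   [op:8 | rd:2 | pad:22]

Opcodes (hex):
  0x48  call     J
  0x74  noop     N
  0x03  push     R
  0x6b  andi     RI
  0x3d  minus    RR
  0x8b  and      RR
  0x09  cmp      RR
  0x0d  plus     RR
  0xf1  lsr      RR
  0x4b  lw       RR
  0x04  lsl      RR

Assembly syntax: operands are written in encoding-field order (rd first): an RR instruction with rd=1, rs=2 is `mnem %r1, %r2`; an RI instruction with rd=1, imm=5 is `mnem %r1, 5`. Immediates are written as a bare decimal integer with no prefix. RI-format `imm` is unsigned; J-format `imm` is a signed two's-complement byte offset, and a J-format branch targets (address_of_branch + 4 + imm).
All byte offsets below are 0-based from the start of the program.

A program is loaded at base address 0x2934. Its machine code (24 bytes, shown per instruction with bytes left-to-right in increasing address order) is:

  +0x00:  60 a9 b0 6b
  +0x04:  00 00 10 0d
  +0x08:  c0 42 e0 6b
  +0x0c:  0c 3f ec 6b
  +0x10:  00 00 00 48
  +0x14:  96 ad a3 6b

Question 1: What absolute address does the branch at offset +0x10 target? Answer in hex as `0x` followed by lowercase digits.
+0x10: 00 00 00 48 ⇒ word 0x48000000 (little)
  op=0x48000000>>24=0x48 ⇒ call (J)
  imm: (w>>0)&0xffffff=0x0 → 0
  target = base 0x2934 + off 0x10 + 4 + imm 0 = 0x2948

0x2948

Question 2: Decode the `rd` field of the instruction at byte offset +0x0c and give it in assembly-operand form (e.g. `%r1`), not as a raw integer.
%r3

@+0c  little-endian(0c 3f ec 6b) = 0x6bec3f0c
  top 8b → 0x6b → andi [RI]
  rd@[23:22]=0x3 ⇒ %r3
  imm@[21:0]=0x2c3f0c ⇒ 2899724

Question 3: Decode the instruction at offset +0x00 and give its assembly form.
andi %r2, 3189088

+0x00: 60 a9 b0 6b ⇒ word 0x6bb0a960 (little)
  op=0x6bb0a960>>24=0x6b ⇒ andi (RI)
  [23:22] rd=2 = %r2
  [21:0] imm=3189088 = 3189088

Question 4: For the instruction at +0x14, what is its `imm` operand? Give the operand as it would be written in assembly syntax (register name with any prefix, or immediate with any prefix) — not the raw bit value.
+0x14: 96 ad a3 6b ⇒ word 0x6ba3ad96 (little)
  opcode bits[31:24]=0x6b: andi/RI
  [23:22] rd=2 = %r2
  [21:0] imm=2338198 = 2338198

2338198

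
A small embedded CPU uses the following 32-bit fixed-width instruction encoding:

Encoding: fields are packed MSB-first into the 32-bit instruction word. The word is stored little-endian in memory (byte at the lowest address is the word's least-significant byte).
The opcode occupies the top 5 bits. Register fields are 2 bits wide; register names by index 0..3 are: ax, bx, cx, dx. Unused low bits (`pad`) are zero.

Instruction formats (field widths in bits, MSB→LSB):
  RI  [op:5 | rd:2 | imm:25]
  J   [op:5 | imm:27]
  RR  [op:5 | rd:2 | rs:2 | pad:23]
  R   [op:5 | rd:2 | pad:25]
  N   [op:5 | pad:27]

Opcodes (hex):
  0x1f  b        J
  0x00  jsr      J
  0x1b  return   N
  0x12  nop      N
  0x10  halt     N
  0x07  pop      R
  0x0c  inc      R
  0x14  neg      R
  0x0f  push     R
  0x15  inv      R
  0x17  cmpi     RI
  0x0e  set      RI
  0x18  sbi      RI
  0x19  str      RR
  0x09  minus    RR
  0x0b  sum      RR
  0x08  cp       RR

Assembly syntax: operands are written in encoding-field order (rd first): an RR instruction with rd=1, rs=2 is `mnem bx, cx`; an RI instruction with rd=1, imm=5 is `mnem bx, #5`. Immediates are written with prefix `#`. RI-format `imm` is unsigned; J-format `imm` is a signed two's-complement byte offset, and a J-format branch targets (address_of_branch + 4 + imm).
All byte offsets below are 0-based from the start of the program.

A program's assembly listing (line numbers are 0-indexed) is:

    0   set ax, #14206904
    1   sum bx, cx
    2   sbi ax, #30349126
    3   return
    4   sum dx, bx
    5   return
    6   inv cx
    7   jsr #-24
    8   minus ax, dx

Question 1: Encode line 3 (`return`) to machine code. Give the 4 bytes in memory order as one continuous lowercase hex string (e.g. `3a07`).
000000d8

L3: return op=0x1b:5|pad=0:27 ⇒ 0xd8000000 ⇒ little 00 00 00 d8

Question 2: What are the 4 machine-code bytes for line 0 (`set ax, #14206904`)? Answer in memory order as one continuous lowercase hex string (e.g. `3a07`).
line 0 (set): pack op=0xe:5|rd=0:2|imm=14206904:25 = 0x70d8c7b8; little→ b8 c7 d8 70

b8c7d870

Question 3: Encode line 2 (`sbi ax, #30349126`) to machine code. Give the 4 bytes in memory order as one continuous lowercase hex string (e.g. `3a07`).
4617cfc1

2. sbi fields op=0x18:5|rd=0:2|imm=30349126:25 → word c1cf1746h → 46 17 cf c1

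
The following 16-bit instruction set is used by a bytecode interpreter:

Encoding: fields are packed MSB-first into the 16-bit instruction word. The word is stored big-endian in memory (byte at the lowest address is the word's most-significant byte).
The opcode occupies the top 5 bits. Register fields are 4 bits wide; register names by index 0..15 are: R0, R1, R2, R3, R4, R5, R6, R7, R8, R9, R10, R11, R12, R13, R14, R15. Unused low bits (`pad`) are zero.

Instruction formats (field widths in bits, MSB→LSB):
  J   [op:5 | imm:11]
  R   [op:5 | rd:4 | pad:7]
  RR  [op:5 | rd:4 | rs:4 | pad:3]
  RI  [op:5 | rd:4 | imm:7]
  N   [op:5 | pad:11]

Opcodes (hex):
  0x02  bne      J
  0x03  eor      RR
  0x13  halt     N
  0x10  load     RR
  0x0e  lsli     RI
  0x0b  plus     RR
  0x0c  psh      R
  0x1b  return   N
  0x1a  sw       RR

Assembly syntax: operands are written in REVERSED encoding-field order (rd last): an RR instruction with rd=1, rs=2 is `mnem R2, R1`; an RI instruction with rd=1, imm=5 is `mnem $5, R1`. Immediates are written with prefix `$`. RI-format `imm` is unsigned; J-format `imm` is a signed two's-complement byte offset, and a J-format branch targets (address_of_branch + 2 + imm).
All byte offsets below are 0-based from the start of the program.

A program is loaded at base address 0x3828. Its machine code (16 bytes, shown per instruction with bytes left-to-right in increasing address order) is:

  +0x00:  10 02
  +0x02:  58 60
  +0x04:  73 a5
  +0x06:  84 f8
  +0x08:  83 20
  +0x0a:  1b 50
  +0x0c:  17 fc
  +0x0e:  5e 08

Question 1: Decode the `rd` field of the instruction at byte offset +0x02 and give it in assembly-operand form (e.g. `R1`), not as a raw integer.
[02] 58 60 → 0x5860
  op=0x5860>>11=0xb ⇒ plus (RR)
  [10:7] rd=0 = R0
  [6:3] rs=12 = R12

R0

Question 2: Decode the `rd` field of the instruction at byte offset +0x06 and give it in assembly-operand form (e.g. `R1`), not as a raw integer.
off 0x06: read 84 f8 as big → 0x84f8
  opcode bits[15:11]=0x10: load/RR
  rd: (w>>7)&0xf=0x9 → R9
  rs: (w>>3)&0xf=0xf → R15

R9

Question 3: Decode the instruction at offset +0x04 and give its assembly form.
lsli $37, R7

+0x04: 73 a5 ⇒ word 0x73a5 (big)
  op=0x73a5>>11=0xe ⇒ lsli (RI)
  rd: (w>>7)&0xf=0x7 → R7
  imm: (w>>0)&0x7f=0x25 → $37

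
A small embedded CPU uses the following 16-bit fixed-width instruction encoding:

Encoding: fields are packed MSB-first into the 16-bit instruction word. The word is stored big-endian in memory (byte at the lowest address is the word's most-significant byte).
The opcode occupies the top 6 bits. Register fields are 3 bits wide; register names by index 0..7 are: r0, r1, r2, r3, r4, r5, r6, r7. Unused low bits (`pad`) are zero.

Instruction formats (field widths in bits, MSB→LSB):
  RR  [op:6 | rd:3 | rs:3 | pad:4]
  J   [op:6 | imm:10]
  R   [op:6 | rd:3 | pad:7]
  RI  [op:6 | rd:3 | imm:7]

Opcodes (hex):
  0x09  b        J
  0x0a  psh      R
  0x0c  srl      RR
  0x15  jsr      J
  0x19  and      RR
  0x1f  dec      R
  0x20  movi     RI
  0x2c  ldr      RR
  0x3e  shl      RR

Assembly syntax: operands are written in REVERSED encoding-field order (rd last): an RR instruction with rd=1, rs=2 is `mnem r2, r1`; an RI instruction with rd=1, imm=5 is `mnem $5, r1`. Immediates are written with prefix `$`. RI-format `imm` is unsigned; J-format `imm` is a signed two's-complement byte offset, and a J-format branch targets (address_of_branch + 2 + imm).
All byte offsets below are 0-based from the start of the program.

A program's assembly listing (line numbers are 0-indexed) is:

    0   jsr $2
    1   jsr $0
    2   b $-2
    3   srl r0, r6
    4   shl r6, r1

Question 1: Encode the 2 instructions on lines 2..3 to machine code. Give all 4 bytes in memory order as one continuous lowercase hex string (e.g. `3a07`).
2. b fields op=0x9:6|imm=-2:10 → word 27feh → 27 fe
3. srl fields op=0xc:6|rd=6:3|rs=0:3|pad=0:4 → word 3300h → 33 00

27fe3300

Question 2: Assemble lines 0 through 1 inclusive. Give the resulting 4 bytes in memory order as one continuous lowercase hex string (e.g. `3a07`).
54025400

line 0 (jsr): pack op=0x15:6|imm=2:10 = 0x5402; big→ 54 02
line 1 (jsr): pack op=0x15:6|imm=0:10 = 0x5400; big→ 54 00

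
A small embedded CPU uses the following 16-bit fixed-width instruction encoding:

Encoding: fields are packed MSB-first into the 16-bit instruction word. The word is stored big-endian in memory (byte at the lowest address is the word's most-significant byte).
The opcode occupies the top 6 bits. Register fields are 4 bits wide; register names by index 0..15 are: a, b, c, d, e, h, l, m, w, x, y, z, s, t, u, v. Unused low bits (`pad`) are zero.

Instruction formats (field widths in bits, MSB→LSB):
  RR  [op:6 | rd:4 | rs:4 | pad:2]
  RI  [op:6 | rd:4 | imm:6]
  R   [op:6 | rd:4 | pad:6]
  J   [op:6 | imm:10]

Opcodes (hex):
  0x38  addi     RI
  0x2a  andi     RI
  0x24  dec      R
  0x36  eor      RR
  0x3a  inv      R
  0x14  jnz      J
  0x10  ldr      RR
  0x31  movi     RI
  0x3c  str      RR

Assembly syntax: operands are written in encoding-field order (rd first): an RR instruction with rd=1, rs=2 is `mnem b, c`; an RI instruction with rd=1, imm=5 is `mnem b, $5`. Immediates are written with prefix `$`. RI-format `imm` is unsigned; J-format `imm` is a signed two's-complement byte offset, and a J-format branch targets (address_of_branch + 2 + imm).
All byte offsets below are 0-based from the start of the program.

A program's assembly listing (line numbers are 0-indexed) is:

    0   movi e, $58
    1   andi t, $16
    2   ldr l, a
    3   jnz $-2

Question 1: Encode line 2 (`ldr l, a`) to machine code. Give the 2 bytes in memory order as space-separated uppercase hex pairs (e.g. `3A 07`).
41 80

L2: ldr op=0x10:6|rd=6:4|rs=0:4|pad=0:2 ⇒ 0x4180 ⇒ big 41 80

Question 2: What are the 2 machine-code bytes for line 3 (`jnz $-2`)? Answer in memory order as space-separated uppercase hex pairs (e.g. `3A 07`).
53 FE

line 3 (jnz): pack op=0x14:6|imm=-2:10 = 0x53fe; big→ 53 fe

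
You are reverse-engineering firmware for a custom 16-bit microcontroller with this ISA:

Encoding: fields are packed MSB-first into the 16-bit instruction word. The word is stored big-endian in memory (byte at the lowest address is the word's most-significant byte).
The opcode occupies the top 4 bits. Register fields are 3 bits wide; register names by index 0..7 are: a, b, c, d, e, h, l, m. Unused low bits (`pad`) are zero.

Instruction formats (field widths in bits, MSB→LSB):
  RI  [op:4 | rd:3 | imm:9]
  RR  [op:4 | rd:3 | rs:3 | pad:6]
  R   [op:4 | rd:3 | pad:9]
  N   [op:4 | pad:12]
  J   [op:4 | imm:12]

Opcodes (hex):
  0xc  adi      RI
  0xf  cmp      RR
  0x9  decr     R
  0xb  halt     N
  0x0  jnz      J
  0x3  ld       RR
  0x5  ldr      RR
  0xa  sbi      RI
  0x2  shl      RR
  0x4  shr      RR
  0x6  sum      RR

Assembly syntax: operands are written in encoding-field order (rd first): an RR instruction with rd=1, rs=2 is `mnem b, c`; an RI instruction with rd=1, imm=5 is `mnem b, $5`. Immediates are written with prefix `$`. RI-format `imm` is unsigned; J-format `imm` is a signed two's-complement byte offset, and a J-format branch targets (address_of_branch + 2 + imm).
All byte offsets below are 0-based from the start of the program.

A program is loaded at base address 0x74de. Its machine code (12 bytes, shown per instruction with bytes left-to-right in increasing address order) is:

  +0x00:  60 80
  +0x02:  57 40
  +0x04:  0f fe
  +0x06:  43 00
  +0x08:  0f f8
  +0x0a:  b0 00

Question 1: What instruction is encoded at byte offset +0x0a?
[0a] b0 00 → 0xb000
  opcode bits[15:12]=0xb: halt/N

halt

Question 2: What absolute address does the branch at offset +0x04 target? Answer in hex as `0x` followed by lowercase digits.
+0x04: 0f fe ⇒ word 0x0ffe (big)
  op=0x0ffe>>12=0x0 ⇒ jnz (J)
  imm: (w>>0)&0xfff=0xffe (s12→-2) → $-2
  target = base 0x74de + off 0x04 + 2 + imm -2 = 0x74e2

0x74e2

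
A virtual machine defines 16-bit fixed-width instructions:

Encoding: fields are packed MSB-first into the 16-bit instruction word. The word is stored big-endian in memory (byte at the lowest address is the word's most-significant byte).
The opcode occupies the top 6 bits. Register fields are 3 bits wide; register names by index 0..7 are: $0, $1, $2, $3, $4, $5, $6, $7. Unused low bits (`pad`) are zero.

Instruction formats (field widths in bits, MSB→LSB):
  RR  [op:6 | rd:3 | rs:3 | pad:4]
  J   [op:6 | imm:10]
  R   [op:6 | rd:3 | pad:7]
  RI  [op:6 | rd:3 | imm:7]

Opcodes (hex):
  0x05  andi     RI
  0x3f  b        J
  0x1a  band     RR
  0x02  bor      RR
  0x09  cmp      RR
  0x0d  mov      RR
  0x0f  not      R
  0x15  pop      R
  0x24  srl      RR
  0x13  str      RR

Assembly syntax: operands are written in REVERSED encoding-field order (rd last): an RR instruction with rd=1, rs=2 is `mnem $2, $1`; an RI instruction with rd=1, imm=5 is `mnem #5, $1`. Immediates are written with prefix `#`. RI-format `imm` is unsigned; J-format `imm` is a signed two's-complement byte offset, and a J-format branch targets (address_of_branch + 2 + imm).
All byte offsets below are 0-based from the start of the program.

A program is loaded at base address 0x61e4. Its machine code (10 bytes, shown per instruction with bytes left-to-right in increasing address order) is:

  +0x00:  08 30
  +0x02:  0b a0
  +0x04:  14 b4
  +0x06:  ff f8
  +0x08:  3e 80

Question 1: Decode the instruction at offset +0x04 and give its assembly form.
andi #52, $1

+0x04: 14 b4 ⇒ word 0x14b4 (big)
  top 6b → 0x5 → andi [RI]
  rd@[9:7]=0x1 ⇒ $1
  imm@[6:0]=0x34 ⇒ #52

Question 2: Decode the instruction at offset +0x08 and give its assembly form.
@+08  big-endian(3e 80) = 0x3e80
  opcode bits[15:10]=0xf: not/R
  rd@[9:7]=0x5 ⇒ $5

not $5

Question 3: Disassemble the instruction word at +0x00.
off 0x00: read 08 30 as big → 0x0830
  op=0x0830>>10=0x2 ⇒ bor (RR)
  rd@[9:7]=0x0 ⇒ $0
  rs@[6:4]=0x3 ⇒ $3

bor $3, $0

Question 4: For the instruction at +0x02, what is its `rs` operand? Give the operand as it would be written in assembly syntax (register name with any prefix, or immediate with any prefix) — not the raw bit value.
+0x02: 0b a0 ⇒ word 0x0ba0 (big)
  op=0x0ba0>>10=0x2 ⇒ bor (RR)
  rd: (w>>7)&0x7=0x7 → $7
  rs: (w>>4)&0x7=0x2 → $2

$2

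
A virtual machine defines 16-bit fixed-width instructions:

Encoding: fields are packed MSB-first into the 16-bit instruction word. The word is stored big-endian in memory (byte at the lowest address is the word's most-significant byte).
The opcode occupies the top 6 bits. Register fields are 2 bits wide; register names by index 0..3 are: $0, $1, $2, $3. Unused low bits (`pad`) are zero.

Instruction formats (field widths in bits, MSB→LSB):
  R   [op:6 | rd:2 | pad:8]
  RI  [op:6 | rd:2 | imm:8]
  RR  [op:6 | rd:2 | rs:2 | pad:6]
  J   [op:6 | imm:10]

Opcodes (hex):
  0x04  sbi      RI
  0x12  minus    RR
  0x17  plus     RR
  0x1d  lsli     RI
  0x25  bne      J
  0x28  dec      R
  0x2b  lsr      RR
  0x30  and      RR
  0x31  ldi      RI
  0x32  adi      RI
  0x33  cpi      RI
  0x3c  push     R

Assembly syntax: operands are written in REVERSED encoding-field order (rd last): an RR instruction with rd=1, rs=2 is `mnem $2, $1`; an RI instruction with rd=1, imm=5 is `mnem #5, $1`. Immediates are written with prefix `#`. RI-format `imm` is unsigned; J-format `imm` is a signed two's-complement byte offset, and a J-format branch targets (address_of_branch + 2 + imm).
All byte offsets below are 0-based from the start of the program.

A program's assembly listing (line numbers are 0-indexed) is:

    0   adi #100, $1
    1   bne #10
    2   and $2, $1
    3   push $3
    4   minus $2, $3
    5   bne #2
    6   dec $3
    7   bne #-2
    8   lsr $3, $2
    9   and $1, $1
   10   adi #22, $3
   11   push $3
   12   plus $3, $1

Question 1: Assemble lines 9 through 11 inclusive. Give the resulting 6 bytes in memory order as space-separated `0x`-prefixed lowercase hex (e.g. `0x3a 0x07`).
L9: and op=0x30:6|rd=1:2|rs=1:2|pad=0:6 ⇒ 0xc140 ⇒ big c1 40
L10: adi op=0x32:6|rd=3:2|imm=22:8 ⇒ 0xcb16 ⇒ big cb 16
L11: push op=0x3c:6|rd=3:2|pad=0:8 ⇒ 0xf300 ⇒ big f3 00

0xc1 0x40 0xcb 0x16 0xf3 0x00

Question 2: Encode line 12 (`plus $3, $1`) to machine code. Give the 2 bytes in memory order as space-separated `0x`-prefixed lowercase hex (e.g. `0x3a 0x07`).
L12: plus op=0x17:6|rd=1:2|rs=3:2|pad=0:6 ⇒ 0x5dc0 ⇒ big 5d c0

0x5d 0xc0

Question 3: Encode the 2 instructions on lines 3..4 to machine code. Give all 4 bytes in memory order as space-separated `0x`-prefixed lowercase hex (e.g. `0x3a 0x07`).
3. push fields op=0x3c:6|rd=3:2|pad=0:8 → word f300h → f3 00
4. minus fields op=0x12:6|rd=3:2|rs=2:2|pad=0:6 → word 4b80h → 4b 80

0xf3 0x00 0x4b 0x80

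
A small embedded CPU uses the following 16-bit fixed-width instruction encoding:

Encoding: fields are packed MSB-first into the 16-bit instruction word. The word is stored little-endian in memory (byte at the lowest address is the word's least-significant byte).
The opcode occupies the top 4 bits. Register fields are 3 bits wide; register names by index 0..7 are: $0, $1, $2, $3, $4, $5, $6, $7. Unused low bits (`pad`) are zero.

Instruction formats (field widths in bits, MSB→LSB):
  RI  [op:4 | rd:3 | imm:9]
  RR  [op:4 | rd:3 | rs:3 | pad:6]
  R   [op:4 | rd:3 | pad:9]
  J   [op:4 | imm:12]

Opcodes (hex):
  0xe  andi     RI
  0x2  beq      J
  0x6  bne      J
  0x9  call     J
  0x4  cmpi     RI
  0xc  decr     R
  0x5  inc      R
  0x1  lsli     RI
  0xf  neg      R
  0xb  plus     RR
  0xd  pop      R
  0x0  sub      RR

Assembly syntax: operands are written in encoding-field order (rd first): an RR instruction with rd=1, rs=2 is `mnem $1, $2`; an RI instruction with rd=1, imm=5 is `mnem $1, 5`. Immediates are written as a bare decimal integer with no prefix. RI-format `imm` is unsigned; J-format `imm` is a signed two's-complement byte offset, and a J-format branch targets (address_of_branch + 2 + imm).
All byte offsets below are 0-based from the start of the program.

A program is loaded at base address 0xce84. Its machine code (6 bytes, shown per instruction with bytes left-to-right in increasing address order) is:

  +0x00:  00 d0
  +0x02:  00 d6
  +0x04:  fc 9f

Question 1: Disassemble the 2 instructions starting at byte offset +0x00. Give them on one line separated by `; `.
+0x00: 00 d0 ⇒ word 0xd000 (little)
  op=0xd000>>12=0xd ⇒ pop (R)
  rd: (w>>9)&0x7=0x0 → $0
+0x02: 00 d6 ⇒ word 0xd600 (little)
  op=0xd600>>12=0xd ⇒ pop (R)
  rd: (w>>9)&0x7=0x3 → $3

pop $0; pop $3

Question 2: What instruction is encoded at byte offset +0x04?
call -4

+0x04: fc 9f ⇒ word 0x9ffc (little)
  top 4b → 0x9 → call [J]
  imm: (w>>0)&0xfff=0xffc (s12→-4) → -4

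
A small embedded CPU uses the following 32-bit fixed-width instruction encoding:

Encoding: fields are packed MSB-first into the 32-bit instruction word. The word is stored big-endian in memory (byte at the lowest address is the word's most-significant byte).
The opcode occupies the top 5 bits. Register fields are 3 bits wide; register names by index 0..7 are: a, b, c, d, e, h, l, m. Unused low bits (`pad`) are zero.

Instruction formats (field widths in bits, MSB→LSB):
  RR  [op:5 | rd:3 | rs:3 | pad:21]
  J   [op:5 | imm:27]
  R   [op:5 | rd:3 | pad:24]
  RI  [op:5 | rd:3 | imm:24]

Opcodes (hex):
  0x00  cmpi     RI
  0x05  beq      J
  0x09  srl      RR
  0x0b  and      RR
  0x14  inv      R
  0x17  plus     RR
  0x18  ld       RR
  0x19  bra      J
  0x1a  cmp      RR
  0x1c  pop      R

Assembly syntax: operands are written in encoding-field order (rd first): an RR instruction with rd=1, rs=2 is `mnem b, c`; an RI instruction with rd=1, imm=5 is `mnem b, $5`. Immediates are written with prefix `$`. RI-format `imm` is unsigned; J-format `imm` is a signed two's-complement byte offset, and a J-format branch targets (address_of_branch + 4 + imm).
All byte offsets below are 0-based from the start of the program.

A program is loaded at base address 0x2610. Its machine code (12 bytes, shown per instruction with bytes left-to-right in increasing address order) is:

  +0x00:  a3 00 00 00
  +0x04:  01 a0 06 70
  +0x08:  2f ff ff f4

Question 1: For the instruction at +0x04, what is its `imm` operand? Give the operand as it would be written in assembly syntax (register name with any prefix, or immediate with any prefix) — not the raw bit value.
$10487408

[04] 01 a0 06 70 → 0x01a00670
  top 5b → 0x0 → cmpi [RI]
  [26:24] rd=1 = b
  [23:0] imm=10487408 = $10487408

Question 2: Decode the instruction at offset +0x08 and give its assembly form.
beq $-12

off 0x08: read 2f ff ff f4 as big → 0x2ffffff4
  top 5b → 0x5 → beq [J]
  [26:0] imm=134217716 (s27→-12) = $-12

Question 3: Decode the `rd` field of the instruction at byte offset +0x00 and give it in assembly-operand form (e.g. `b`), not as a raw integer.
@+00  big-endian(a3 00 00 00) = 0xa3000000
  opcode bits[31:27]=0x14: inv/R
  [26:24] rd=3 = d

d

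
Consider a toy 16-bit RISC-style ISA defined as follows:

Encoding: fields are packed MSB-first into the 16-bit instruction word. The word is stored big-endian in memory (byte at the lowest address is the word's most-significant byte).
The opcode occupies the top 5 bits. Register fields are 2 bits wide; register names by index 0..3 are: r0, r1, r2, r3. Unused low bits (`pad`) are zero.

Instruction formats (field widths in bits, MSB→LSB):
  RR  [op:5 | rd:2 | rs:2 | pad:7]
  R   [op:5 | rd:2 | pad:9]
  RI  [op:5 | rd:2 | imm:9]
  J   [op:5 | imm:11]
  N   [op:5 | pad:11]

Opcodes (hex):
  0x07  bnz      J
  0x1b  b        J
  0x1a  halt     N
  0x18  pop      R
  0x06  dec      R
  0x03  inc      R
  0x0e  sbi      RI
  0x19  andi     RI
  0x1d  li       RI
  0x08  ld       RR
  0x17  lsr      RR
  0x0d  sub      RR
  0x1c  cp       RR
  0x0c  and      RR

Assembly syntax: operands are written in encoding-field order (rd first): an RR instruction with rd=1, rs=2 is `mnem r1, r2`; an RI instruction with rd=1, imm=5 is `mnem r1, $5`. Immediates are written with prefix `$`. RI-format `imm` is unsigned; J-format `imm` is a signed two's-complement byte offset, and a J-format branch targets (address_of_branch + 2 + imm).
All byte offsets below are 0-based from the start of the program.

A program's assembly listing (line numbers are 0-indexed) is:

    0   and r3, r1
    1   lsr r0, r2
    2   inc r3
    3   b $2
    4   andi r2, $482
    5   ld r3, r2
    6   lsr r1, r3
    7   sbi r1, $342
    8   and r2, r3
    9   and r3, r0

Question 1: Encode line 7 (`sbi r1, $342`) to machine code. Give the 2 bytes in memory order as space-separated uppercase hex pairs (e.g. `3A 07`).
7. sbi fields op=0xe:5|rd=1:2|imm=342:9 → word 7356h → 73 56

73 56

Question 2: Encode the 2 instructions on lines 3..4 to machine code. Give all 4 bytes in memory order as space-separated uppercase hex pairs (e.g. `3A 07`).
L3: b op=0x1b:5|imm=2:11 ⇒ 0xd802 ⇒ big d8 02
L4: andi op=0x19:5|rd=2:2|imm=482:9 ⇒ 0xcde2 ⇒ big cd e2

D8 02 CD E2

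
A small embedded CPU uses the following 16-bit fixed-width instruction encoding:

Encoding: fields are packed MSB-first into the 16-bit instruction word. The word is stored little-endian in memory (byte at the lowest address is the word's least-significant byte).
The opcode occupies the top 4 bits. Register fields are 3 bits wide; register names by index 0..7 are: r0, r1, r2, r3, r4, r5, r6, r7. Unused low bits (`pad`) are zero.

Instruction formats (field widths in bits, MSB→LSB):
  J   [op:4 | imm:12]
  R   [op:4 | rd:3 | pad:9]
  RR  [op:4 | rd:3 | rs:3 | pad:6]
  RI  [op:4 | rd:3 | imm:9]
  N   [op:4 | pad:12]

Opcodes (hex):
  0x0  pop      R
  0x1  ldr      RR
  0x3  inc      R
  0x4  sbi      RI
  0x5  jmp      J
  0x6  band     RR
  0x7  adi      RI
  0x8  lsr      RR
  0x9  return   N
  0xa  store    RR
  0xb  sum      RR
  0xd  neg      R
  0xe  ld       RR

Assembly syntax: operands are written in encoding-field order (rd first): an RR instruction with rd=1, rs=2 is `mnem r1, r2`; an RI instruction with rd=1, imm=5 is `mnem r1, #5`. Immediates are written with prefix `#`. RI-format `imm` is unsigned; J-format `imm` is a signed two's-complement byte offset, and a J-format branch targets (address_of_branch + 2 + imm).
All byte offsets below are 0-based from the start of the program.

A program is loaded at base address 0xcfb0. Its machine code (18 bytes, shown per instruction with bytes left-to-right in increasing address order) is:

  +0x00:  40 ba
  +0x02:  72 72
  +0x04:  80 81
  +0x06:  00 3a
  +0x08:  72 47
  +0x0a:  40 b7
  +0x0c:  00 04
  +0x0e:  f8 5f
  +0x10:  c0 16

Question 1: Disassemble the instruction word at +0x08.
sbi r3, #370

+0x08: 72 47 ⇒ word 0x4772 (little)
  opcode bits[15:12]=0x4: sbi/RI
  rd@[11:9]=0x3 ⇒ r3
  imm@[8:0]=0x172 ⇒ #370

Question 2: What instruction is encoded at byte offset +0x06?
+0x06: 00 3a ⇒ word 0x3a00 (little)
  opcode bits[15:12]=0x3: inc/R
  rd@[11:9]=0x5 ⇒ r5

inc r5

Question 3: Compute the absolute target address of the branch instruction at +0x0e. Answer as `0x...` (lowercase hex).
0xcfb8

+0x0e: f8 5f ⇒ word 0x5ff8 (little)
  top 4b → 0x5 → jmp [J]
  imm@[11:0]=0xff8 (s12→-8) ⇒ #-8
  target = base 0xcfb0 + off 0x0e + 2 + imm -8 = 0xcfb8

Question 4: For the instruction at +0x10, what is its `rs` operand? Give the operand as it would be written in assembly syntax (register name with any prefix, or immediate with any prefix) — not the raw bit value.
r3

+0x10: c0 16 ⇒ word 0x16c0 (little)
  top 4b → 0x1 → ldr [RR]
  rd: (w>>9)&0x7=0x3 → r3
  rs: (w>>6)&0x7=0x3 → r3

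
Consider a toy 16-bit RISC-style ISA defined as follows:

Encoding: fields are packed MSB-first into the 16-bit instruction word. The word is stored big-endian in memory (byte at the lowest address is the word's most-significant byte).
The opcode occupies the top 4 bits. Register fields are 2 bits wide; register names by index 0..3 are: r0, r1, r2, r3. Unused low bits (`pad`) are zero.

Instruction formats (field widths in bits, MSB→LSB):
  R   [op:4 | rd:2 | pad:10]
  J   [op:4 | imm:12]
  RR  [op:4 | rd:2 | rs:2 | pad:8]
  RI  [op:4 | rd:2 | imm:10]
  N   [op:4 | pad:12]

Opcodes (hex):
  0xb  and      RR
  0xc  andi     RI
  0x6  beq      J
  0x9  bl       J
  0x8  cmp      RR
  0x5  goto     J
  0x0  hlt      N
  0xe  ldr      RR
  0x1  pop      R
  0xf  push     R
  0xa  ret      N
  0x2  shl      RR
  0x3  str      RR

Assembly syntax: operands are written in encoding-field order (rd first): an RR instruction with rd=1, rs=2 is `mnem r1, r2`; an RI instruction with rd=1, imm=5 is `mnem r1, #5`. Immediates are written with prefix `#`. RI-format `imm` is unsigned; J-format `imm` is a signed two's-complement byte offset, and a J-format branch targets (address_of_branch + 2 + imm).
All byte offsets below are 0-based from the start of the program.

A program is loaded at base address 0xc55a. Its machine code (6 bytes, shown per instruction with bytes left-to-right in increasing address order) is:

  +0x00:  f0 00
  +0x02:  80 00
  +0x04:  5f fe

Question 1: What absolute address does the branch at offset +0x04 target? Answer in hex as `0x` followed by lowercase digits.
@+04  big-endian(5f fe) = 0x5ffe
  opcode bits[15:12]=0x5: goto/J
  [11:0] imm=4094 (s12→-2) = #-2
  target = base 0xc55a + off 0x04 + 2 + imm -2 = 0xc55e

0xc55e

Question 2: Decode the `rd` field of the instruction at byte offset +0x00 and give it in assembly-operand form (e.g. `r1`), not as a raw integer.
[00] f0 00 → 0xf000
  opcode bits[15:12]=0xf: push/R
  rd@[11:10]=0x0 ⇒ r0

r0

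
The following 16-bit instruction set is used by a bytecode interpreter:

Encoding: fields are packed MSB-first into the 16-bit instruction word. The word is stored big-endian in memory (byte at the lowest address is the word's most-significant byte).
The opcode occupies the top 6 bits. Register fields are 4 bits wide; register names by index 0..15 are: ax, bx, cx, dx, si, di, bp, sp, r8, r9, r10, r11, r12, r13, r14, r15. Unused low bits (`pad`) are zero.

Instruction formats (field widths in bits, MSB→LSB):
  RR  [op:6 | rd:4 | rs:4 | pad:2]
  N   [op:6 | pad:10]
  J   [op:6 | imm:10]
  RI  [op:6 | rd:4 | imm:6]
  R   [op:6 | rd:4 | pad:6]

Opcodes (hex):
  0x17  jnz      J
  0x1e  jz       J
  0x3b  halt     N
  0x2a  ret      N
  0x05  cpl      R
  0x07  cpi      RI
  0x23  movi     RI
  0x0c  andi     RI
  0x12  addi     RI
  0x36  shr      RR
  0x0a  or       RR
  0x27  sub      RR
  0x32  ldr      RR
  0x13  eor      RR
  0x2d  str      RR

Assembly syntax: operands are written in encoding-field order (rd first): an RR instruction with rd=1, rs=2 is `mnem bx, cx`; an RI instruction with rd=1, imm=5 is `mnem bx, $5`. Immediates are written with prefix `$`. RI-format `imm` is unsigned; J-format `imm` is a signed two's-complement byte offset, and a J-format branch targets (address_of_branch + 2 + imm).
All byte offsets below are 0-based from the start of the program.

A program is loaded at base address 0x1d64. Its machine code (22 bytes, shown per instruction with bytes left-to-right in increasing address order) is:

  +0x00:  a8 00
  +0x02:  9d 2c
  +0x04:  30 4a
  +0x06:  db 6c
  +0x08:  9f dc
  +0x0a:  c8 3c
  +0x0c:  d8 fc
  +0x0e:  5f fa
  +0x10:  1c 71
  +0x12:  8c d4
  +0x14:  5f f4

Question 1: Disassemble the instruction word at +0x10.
+0x10: 1c 71 ⇒ word 0x1c71 (big)
  opcode bits[15:10]=0x7: cpi/RI
  rd@[9:6]=0x1 ⇒ bx
  imm@[5:0]=0x31 ⇒ $49

cpi bx, $49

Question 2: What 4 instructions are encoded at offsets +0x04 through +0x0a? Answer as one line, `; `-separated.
andi bx, $10; shr r13, r11; sub r15, sp; ldr ax, r15

[04] 30 4a → 0x304a
  op=0x304a>>10=0xc ⇒ andi (RI)
  rd@[9:6]=0x1 ⇒ bx
  imm@[5:0]=0xa ⇒ $10
[06] db 6c → 0xdb6c
  op=0xdb6c>>10=0x36 ⇒ shr (RR)
  rd@[9:6]=0xd ⇒ r13
  rs@[5:2]=0xb ⇒ r11
[08] 9f dc → 0x9fdc
  op=0x9fdc>>10=0x27 ⇒ sub (RR)
  rd@[9:6]=0xf ⇒ r15
  rs@[5:2]=0x7 ⇒ sp
[0a] c8 3c → 0xc83c
  op=0xc83c>>10=0x32 ⇒ ldr (RR)
  rd@[9:6]=0x0 ⇒ ax
  rs@[5:2]=0xf ⇒ r15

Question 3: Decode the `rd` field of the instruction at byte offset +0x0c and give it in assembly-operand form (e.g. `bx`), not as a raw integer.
@+0c  big-endian(d8 fc) = 0xd8fc
  opcode bits[15:10]=0x36: shr/RR
  rd@[9:6]=0x3 ⇒ dx
  rs@[5:2]=0xf ⇒ r15

dx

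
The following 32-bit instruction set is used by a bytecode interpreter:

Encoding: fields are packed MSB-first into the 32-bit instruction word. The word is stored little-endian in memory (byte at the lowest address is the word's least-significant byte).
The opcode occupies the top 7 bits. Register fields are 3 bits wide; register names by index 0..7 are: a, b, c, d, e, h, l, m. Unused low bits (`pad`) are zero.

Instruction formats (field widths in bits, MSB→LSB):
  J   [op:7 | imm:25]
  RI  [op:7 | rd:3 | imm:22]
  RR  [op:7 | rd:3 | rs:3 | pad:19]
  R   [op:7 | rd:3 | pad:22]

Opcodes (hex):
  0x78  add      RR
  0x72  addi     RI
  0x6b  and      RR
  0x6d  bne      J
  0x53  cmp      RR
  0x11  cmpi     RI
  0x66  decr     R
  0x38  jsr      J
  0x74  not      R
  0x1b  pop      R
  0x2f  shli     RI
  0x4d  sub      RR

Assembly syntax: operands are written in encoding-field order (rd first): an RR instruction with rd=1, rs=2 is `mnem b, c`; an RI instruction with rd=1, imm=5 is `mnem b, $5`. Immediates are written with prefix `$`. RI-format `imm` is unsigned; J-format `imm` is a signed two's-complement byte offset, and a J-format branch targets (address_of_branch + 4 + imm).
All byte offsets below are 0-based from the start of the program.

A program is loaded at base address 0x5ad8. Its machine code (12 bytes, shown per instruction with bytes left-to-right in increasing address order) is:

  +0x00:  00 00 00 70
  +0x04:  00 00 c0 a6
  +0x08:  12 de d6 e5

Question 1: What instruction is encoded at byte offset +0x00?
+0x00: 00 00 00 70 ⇒ word 0x70000000 (little)
  opcode bits[31:25]=0x38: jsr/J
  imm: (w>>0)&0x1ffffff=0x0 → $0

jsr $0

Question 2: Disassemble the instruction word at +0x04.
cmp d, a

[04] 00 00 c0 a6 → 0xa6c00000
  top 7b → 0x53 → cmp [RR]
  [24:22] rd=3 = d
  [21:19] rs=0 = a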